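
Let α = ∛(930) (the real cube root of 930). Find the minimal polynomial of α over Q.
m_α(x) = x^3 - 930

α satisfies α^3 = 930, so x^3 - 930 annihilates α. By the rational root test, a rational root p/q (in lowest terms) of x^3 - 930 would satisfy p^3 = 930 q^3, forcing q = 1 and p^3 = 930; but 930 is not a perfect cube, contradiction. A monic cubic over Q with no rational root is irreducible (any nontrivial factorization would include a linear factor). Hence x^3 - 930 is the minimal polynomial of α, and in particular [Q(α):Q] = 3.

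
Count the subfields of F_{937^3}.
F_{937^3} has 2 subfields

The subfields of F_{p^n} are exactly the fields F_{p^d} for d | n (each is the fixed field of the unique index-d subgroup of Gal(F_{p^n}/F_p) ≅ Z/nZ). The divisors of n = 3 are {1, 3}, giving 2 subfields: F_{937^1}, F_{937^3}.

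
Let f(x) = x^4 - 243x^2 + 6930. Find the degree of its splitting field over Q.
[K : Q] = 4

Solving the quadratic in x^2: x^2 = (243 ± √(243^2 - 4·6930))/2 = (243 ± √31329)/2 = (243 ± 177)/2, giving x^2 = 210 or x^2 = 33. So f(x) = (x^2 - 210)(x^2 - 33) and the roots of f are ±√210, ±√33. Hence the splitting field is K = Q(√210, √33). Since 210 and 33 are distinct squarefree integers > 1, their product 6930 is not a perfect square, so √33 ∉ Q(√210). By the tower law [K:Q] = [Q(√210,√33):Q(√210)] · [Q(√210):Q] = 2 · 2 = 4.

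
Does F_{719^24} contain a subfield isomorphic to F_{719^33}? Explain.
No: F_{719^33} is not a subfield of F_{719^24}

F_{p^m} embeds in F_{p^n} iff m | n. Here 33 ∤ 24 (since 24 = 0·33 + 24 with remainder 24 ≠ 0), so F_{719^33} is not a subfield of F_{719^24}. Equivalently: if it were, the tower law would give 33 = [F_{719^33}:F_719] dividing [F_{719^24}:F_719] = 24, contradiction.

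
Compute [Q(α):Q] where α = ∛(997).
[Q(α):Q] = 3

The minimal polynomial of α is x^3 - 997, irreducible over Q since 997 is not a perfect cube (so x^3 - 997 has no rational root). Hence [Q(α):Q] = deg(m_α) = 3.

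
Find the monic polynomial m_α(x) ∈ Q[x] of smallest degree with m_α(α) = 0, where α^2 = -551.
m_α(x) = x^2 + 551

α satisfies α^2 + 551 = 0, so x^2 + 551 annihilates α. Since d = -551 is squarefree and ≠ 1, it is not a perfect square in Q, so x^2 + 551 has no rational root and is therefore irreducible over Q (a degree-2 polynomial over a field is irreducible iff it has no root). Hence m_α(x) = x^2 + 551.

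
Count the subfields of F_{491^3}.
F_{491^3} has 2 subfields

The subfields of F_{p^n} are exactly the fields F_{p^d} for d | n (each is the fixed field of the unique index-d subgroup of Gal(F_{p^n}/F_p) ≅ Z/nZ). The divisors of n = 3 are {1, 3}, giving 2 subfields: F_{491^1}, F_{491^3}.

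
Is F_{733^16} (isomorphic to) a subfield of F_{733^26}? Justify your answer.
No: F_{733^16} is not a subfield of F_{733^26}

F_{p^m} embeds in F_{p^n} iff m | n. Here 16 ∤ 26 (since 26 = 1·16 + 10 with remainder 10 ≠ 0), so F_{733^16} is not a subfield of F_{733^26}. Equivalently: if it were, the tower law would give 16 = [F_{733^16}:F_733] dividing [F_{733^26}:F_733] = 26, contradiction.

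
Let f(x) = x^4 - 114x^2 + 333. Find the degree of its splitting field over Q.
[K : Q] = 4

Solving the quadratic in x^2: x^2 = (114 ± √(114^2 - 4·333))/2 = (114 ± √11664)/2 = (114 ± 108)/2, giving x^2 = 111 or x^2 = 3. So f(x) = (x^2 - 111)(x^2 - 3) and the roots of f are ±√111, ±√3. Hence the splitting field is K = Q(√111, √3). Since 111 and 3 are distinct squarefree integers > 1, their product 333 is not a perfect square, so √3 ∉ Q(√111). By the tower law [K:Q] = [Q(√111,√3):Q(√111)] · [Q(√111):Q] = 2 · 2 = 4.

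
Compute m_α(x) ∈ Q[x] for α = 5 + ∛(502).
m_α(x) = x^3 - 15x^2 + 75x - 627

Set β = α - 5 = ∛(502), so β^3 = 502. Then (α - 5)^3 - 502 = 0, i.e. α is a root of g(x) = (x - 5)^3 - 502 = x^3 - 15x^2 + 75x - 627. Since g(x) = h(x - 5) where h(x) = x^3 - 502, and h is irreducible over Q (because 502 is not a perfect cube, so h has no rational root, and a monic cubic with no rational root is irreducible), g is also irreducible (irreducibility is preserved under the substitution x → x - 5). Hence m_α(x) = x^3 - 15x^2 + 75x - 627.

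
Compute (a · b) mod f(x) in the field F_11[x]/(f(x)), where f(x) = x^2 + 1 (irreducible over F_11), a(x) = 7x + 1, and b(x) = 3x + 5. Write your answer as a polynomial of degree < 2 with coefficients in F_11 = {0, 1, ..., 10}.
a · b ≡ 5x + 6 (mod f(x))

Multiply in F_11[x]: a(x)·b(x) = (7x + 1)·(3x + 5) = 10x^2 + 5x + 5. This has degree ≥ 2, so divide by f(x) over F_11: 10x^2 + 5x + 5 = (10)·(x^2 + 1) + (5x + 6). Hence a·b ≡ 5x + 6 (mod f). (F_11[x]/(f) is a field with 11^2 = 121 elements since f is irreducible of degree 2.)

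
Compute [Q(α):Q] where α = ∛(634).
[Q(α):Q] = 3

The minimal polynomial of α is x^3 - 634, irreducible over Q since 634 is not a perfect cube (so x^3 - 634 has no rational root). Hence [Q(α):Q] = deg(m_α) = 3.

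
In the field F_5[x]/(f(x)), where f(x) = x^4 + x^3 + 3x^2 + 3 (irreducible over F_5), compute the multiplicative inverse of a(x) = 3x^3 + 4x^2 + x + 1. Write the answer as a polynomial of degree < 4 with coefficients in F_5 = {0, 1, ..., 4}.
a(x)^(-1) ≡ x^3 + x^2 + 2x (mod f(x))

Since f is irreducible over F_5, F_5[x]/(f) is a field and a(x) ≠ 0 has an inverse. Apply the extended Euclidean algorithm to f(x) and a(x) in F_5[x]: f(x) = (2x + 1)·a(x) + (2x^2 + 2x + 2);  a(x) = (4x + 3)·(2x^2 + 2x + 2) + (2x);  (2x^2 + 2x + 2) = (x + 1)·(2x) + (2). The last nonzero remainder is the constant 2 = gcd(f, a) in F_5. Back-substituting through the division chain expresses 2 = s(x)·a(x) + t(x)·f(x) with s(x) ≡ 2x^3 + 2x^2 + 4x (mod f), so (2x^3 + 2x^2 + 4x)·a(x) ≡ 2 (mod f). Multiplying by 2^(-1) ≡ 3 in F_5 gives a(x)^(-1) ≡ 3·(2x^3 + 2x^2 + 4x) ≡ x^3 + x^2 + 2x (mod f). Check: (3x^3 + 4x^2 + x + 1)·(x^3 + x^2 + 2x) = 3x^6 + 2x^5 + x^4 + 3x^2 + 2x ≡ 1 (mod x^4 + x^3 + 3x^2 + 3).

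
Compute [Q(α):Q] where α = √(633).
[Q(α):Q] = 2

[Q(α):Q] equals the degree of the minimal polynomial of α. Here α^2 = 633 and x^2 - 633 is irreducible (d = 633 is squarefree, ≠ 1, hence not a square), so deg(m_α) = 2. Thus [Q(α):Q] = 2.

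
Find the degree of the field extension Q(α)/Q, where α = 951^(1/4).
[Q(α):Q] = 4

α is a root of x^4 - 951. By Eisenstein's criterion at the prime p = 3 (which divides the constant term 951 but p^2 = 9 does not, since 951 is squarefree), x^4 - 951 is irreducible over Q. Hence [Q(α):Q] = 4.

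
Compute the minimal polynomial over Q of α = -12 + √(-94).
m_α(x) = x^2 + 24x + 238

From α + 12 = √(-94), squaring gives (α + 12)^2 = -94, i.e. α^2 + 24α + 144 = -94, so α^2 + 24α + 238 = 0. The discriminant of x^2 + 24x + 238 is (24)^2 - 4·(238) = 576 - 952 = -376, and 4·(-94) is not a perfect square in Q since -94 is squarefree and ≠ 1. Hence x^2 + 24x + 238 is irreducible over Q and is the minimal polynomial of α.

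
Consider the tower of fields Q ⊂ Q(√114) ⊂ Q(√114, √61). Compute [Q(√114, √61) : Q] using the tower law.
[Q(√114, √61) : Q] = 4

[Q(√114):Q] = 2 (min poly x^2 - 114, irreducible since 114 is squarefree > 1). For the top step, suppose √61 ∈ Q(√114), say √61 = c + d√114 with c, d ∈ Q. Squaring: 61 = c^2 + 114d^2 + 2cd√114. Since √114 ∉ Q this forces 2cd = 0. If d = 0 then √61 = c ∈ Q, contradicting 61 squarefree > 1. If c = 0 then 61 = 114d^2, so 114·61 = (114d)^2 is a perfect square in Q — but 114·61 = 6954 is not a perfect square (since 114 and 61 are distinct squarefree integers). Contradiction. Hence √61 ∉ Q(√114), so x^2 - 61 stays irreducible over Q(√114) and [Q(√114, √61) : Q(√114)] = 2. By the tower law, [Q(√114, √61) : Q] = 2 · 2 = 4.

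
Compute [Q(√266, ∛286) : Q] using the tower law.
[Q(√266, ∛286) : Q] = 6

Let L = Q(√266, ∛286). Since Q(√266) ⊂ L and [Q(√266):Q] = 2, the tower law gives 2 | [L:Q]. Likewise Q(∛286) ⊂ L with [Q(∛286):Q] = 3 (because 286 is not a perfect cube), so 3 | [L:Q]. As gcd(2,3) = 1, [L:Q] is divisible by 6. Conversely L is generated over Q by √266 and ∛286, so [L:Q] ≤ 2·3 = 6. Therefore [Q(√266, ∛286) : Q] = 6.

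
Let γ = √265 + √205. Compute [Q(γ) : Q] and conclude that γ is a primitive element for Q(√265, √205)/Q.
[Q(γ) : Q] = 4 (equivalently, Q(γ) = Q(√265, √205))

Obviously Q(γ) ⊆ Q(√265, √205), and [Q(√265, √205):Q] = 4 (since 265, 205 are distinct squarefree integers > 1 with 54325 not a perfect square). To show equality we compute the minimal polynomial of γ. From γ = √265 + √205: γ^2 = 265 + 2√(54325) + 205 = 470 + 2√(54325), so γ^2 - 470 = 2√(54325); squaring, (γ^2 - 470)^2 = 4·54325, i.e. γ^4 - 940γ^2 + 220900 - 217300 = 0, i.e. γ^4 - 940γ^2 + 3600 = 0. So γ is a root of x^4 - 940x^2 + 3600. This polynomial is irreducible over Q: it has no rational root (each ±√265 ± √205 is irrational), and any factorization into two quadratics over Q would force √(54325) ∈ Q (pairing opposite roots) or √265, √205 ∈ Q (other pairings), all impossible. Hence [Q(γ):Q] = 4 = [Q(√265, √205):Q], so Q(γ) = Q(√265, √205).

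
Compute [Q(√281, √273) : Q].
[Q(√281, √273) : Q] = 4

[Q(√281):Q] = 2 (min poly x^2 - 281, irreducible since 281 is squarefree > 1). For the top step, suppose √273 ∈ Q(√281), say √273 = c + d√281 with c, d ∈ Q. Squaring: 273 = c^2 + 281d^2 + 2cd√281. Since √281 ∉ Q this forces 2cd = 0. If d = 0 then √273 = c ∈ Q, contradicting 273 squarefree > 1. If c = 0 then 273 = 281d^2, so 281·273 = (281d)^2 is a perfect square in Q — but 281·273 = 76713 is not a perfect square (since 281 and 273 are distinct squarefree integers). Contradiction. Hence √273 ∉ Q(√281), so x^2 - 273 stays irreducible over Q(√281) and [Q(√281, √273) : Q(√281)] = 2. By the tower law, [Q(√281, √273) : Q] = 2 · 2 = 4.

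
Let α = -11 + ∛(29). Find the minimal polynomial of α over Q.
m_α(x) = x^3 + 33x^2 + 363x + 1302

Set β = α + 11 = ∛(29), so β^3 = 29. Then (α + 11)^3 - 29 = 0, i.e. α is a root of g(x) = (x + 11)^3 - 29 = x^3 + 33x^2 + 363x + 1302. Since g(x) = h(x + 11) where h(x) = x^3 - 29, and h is irreducible over Q (because 29 is not a perfect cube, so h has no rational root, and a monic cubic with no rational root is irreducible), g is also irreducible (irreducibility is preserved under the substitution x → x + 11). Hence m_α(x) = x^3 + 33x^2 + 363x + 1302.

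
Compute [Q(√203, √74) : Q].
[Q(√203, √74) : Q] = 4

[Q(√203):Q] = 2 (min poly x^2 - 203, irreducible since 203 is squarefree > 1). For the top step, suppose √74 ∈ Q(√203), say √74 = c + d√203 with c, d ∈ Q. Squaring: 74 = c^2 + 203d^2 + 2cd√203. Since √203 ∉ Q this forces 2cd = 0. If d = 0 then √74 = c ∈ Q, contradicting 74 squarefree > 1. If c = 0 then 74 = 203d^2, so 203·74 = (203d)^2 is a perfect square in Q — but 203·74 = 15022 is not a perfect square (since 203 and 74 are distinct squarefree integers). Contradiction. Hence √74 ∉ Q(√203), so x^2 - 74 stays irreducible over Q(√203) and [Q(√203, √74) : Q(√203)] = 2. By the tower law, [Q(√203, √74) : Q] = 2 · 2 = 4.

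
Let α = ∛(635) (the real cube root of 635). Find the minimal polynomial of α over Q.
m_α(x) = x^3 - 635

α satisfies α^3 = 635, so x^3 - 635 annihilates α. By the rational root test, a rational root p/q (in lowest terms) of x^3 - 635 would satisfy p^3 = 635 q^3, forcing q = 1 and p^3 = 635; but 635 is not a perfect cube, contradiction. A monic cubic over Q with no rational root is irreducible (any nontrivial factorization would include a linear factor). Hence x^3 - 635 is the minimal polynomial of α, and in particular [Q(α):Q] = 3.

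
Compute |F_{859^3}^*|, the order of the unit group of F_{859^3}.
|F_{859^3}^*| = 633839778

F_{859^3} has 859^3 = 633839779 elements; its multiplicative group consists of all nonzero elements, so |F_{859^3}^*| = 633839779 - 1 = 633839778. (It is cyclic since any finite subgroup of the multiplicative group of a field is cyclic.)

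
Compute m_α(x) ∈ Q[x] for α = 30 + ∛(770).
m_α(x) = x^3 - 90x^2 + 2700x - 27770

Set β = α - 30 = ∛(770), so β^3 = 770. Then (α - 30)^3 - 770 = 0, i.e. α is a root of g(x) = (x - 30)^3 - 770 = x^3 - 90x^2 + 2700x - 27770. Since g(x) = h(x - 30) where h(x) = x^3 - 770, and h is irreducible over Q (because 770 is not a perfect cube, so h has no rational root, and a monic cubic with no rational root is irreducible), g is also irreducible (irreducibility is preserved under the substitution x → x - 30). Hence m_α(x) = x^3 - 90x^2 + 2700x - 27770.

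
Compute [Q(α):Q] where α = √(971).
[Q(α):Q] = 2

[Q(α):Q] equals the degree of the minimal polynomial of α. Here α^2 = 971 and x^2 - 971 is irreducible (d = 971 is squarefree, ≠ 1, hence not a square), so deg(m_α) = 2. Thus [Q(α):Q] = 2.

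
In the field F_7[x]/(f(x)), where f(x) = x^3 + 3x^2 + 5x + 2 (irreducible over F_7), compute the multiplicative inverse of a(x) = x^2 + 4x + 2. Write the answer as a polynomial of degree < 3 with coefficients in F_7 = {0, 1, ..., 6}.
a(x)^(-1) ≡ 5x + 2 (mod f(x))

Since f is irreducible over F_7, F_7[x]/(f) is a field and a(x) ≠ 0 has an inverse. Apply the extended Euclidean algorithm to f(x) and a(x) in F_7[x]: f(x) = (x + 6)·a(x) + (4). The last nonzero remainder is the constant 4 = gcd(f, a) in F_7. Back-substituting through the division chain expresses 4 = s(x)·a(x) + t(x)·f(x) with s(x) ≡ 6x + 1 (mod f), so (6x + 1)·a(x) ≡ 4 (mod f). Multiplying by 4^(-1) ≡ 2 in F_7 gives a(x)^(-1) ≡ 2·(6x + 1) ≡ 5x + 2 (mod f). Check: (x^2 + 4x + 2)·(5x + 2) = 5x^3 + x^2 + 4x + 4 ≡ 1 (mod x^3 + 3x^2 + 5x + 2).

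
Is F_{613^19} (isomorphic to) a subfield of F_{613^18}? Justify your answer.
No: F_{613^19} is not a subfield of F_{613^18}

F_{p^m} embeds in F_{p^n} iff m | n. Here 19 ∤ 18 (since 18 = 0·19 + 18 with remainder 18 ≠ 0), so F_{613^19} is not a subfield of F_{613^18}. Equivalently: if it were, the tower law would give 19 = [F_{613^19}:F_613] dividing [F_{613^18}:F_613] = 18, contradiction.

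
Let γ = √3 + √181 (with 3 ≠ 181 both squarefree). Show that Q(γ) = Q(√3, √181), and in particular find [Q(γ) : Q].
[Q(γ) : Q] = 4 (equivalently, Q(γ) = Q(√3, √181))

Obviously Q(γ) ⊆ Q(√3, √181), and [Q(√3, √181):Q] = 4 (since 3, 181 are distinct squarefree integers > 1 with 543 not a perfect square). To show equality we compute the minimal polynomial of γ. From γ = √3 + √181: γ^2 = 3 + 2√(543) + 181 = 184 + 2√(543), so γ^2 - 184 = 2√(543); squaring, (γ^2 - 184)^2 = 4·543, i.e. γ^4 - 368γ^2 + 33856 - 2172 = 0, i.e. γ^4 - 368γ^2 + 31684 = 0. So γ is a root of x^4 - 368x^2 + 31684. This polynomial is irreducible over Q: it has no rational root (each ±√3 ± √181 is irrational), and any factorization into two quadratics over Q would force √(543) ∈ Q (pairing opposite roots) or √3, √181 ∈ Q (other pairings), all impossible. Hence [Q(γ):Q] = 4 = [Q(√3, √181):Q], so Q(γ) = Q(√3, √181).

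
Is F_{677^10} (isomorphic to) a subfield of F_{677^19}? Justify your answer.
No: F_{677^10} is not a subfield of F_{677^19}

F_{p^m} embeds in F_{p^n} iff m | n. Here 10 ∤ 19 (since 19 = 1·10 + 9 with remainder 9 ≠ 0), so F_{677^10} is not a subfield of F_{677^19}. Equivalently: if it were, the tower law would give 10 = [F_{677^10}:F_677] dividing [F_{677^19}:F_677] = 19, contradiction.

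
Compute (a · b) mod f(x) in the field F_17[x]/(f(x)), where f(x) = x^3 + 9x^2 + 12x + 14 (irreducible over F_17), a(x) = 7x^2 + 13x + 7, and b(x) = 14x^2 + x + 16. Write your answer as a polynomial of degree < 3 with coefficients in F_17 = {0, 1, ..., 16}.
a · b ≡ 14x^2 + 2x + 5 (mod f(x))

Multiply in F_17[x]: a(x)·b(x) = (7x^2 + 13x + 7)·(14x^2 + x + 16) = 13x^4 + 2x^3 + 2x^2 + 11x + 10. This has degree ≥ 3, so divide by f(x) over F_17: 13x^4 + 2x^3 + 2x^2 + 11x + 10 = (13x + 4)·(x^3 + 9x^2 + 12x + 14) + (14x^2 + 2x + 5). Hence a·b ≡ 14x^2 + 2x + 5 (mod f). (F_17[x]/(f) is a field with 17^3 = 4913 elements since f is irreducible of degree 3.)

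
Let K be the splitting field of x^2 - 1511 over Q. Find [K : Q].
[K : Q] = 2

f(x) = x^2 - 1511 factors as (x - √1511)(x + √1511). The splitting field is K = Q(√1511). Since 1511 is squarefree and > 1, it is not a perfect square, so x^2 - 1511 is irreducible over Q and [Q(√1511) : Q] = 2. Hence [K : Q] = 2.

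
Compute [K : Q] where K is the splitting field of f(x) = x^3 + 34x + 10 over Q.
[K : Q] = 6

By the rational root test, any rational root of the monic integer polynomial f(x) = x^3 + 34x + 10 must be an integer dividing the constant term 10, i.e. one of ±{1, 2, 5, 10}. Evaluating: f(1) = 45, f(-1) = -25, f(2) = 86, f(-2) = -66, f(5) = 305, f(-5) = -285, f(10) = 1350, f(-10) = -1330; none is 0, so f has no rational root and is therefore irreducible over Q (a cubic with no linear factor over a field is irreducible). For an irreducible cubic, the Galois group is A_3 or S_3 according as the discriminant disc(f) = -4a^3 - 27b^2 = -4·(34)^3 - 27·(10)^2 = -159916 is or is not a square in Q. Here disc(f) = -159916 is not a perfect square in Q, so the Galois group of f over Q is not contained in A_3 and must be all of S_3. The splitting field has degree |S_3| = 6 over Q, so [K : Q] = 6.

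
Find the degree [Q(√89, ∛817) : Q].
[Q(√89, ∛817) : Q] = 6

Let L = Q(√89, ∛817). Since Q(√89) ⊂ L and [Q(√89):Q] = 2, the tower law gives 2 | [L:Q]. Likewise Q(∛817) ⊂ L with [Q(∛817):Q] = 3 (because 817 is not a perfect cube), so 3 | [L:Q]. As gcd(2,3) = 1, [L:Q] is divisible by 6. Conversely L is generated over Q by √89 and ∛817, so [L:Q] ≤ 2·3 = 6. Therefore [Q(√89, ∛817) : Q] = 6.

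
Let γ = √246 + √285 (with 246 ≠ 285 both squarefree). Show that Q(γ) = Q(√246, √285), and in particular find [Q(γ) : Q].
[Q(γ) : Q] = 4 (equivalently, Q(γ) = Q(√246, √285))

Obviously Q(γ) ⊆ Q(√246, √285), and [Q(√246, √285):Q] = 4 (since 246, 285 are distinct squarefree integers > 1 with 70110 not a perfect square). To show equality we compute the minimal polynomial of γ. From γ = √246 + √285: γ^2 = 246 + 2√(70110) + 285 = 531 + 2√(70110), so γ^2 - 531 = 2√(70110); squaring, (γ^2 - 531)^2 = 4·70110, i.e. γ^4 - 1062γ^2 + 281961 - 280440 = 0, i.e. γ^4 - 1062γ^2 + 1521 = 0. So γ is a root of x^4 - 1062x^2 + 1521. This polynomial is irreducible over Q: it has no rational root (each ±√246 ± √285 is irrational), and any factorization into two quadratics over Q would force √(70110) ∈ Q (pairing opposite roots) or √246, √285 ∈ Q (other pairings), all impossible. Hence [Q(γ):Q] = 4 = [Q(√246, √285):Q], so Q(γ) = Q(√246, √285).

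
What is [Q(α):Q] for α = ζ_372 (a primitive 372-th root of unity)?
[Q(α):Q] = 120

The minimal polynomial of ζ_372 over Q is the 372-th cyclotomic polynomial Φ_372(x), which is irreducible over Q and has degree φ(372) = 120. Hence [Q(α):Q] = φ(372) = 120.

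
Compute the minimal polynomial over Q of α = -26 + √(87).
m_α(x) = x^2 + 52x + 589

From α + 26 = √(87), squaring gives (α + 26)^2 = 87, i.e. α^2 + 52α + 676 = 87, so α^2 + 52α + 589 = 0. The discriminant of x^2 + 52x + 589 is (52)^2 - 4·(589) = 2704 - 2356 = 348, and 4·(87) is not a perfect square in Q since 87 is squarefree and ≠ 1. Hence x^2 + 52x + 589 is irreducible over Q and is the minimal polynomial of α.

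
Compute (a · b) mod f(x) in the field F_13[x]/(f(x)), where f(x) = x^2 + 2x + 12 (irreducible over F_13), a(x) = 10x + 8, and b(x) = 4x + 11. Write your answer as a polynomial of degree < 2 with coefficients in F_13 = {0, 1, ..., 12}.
a · b ≡ 10x + 11 (mod f(x))

Multiply in F_13[x]: a(x)·b(x) = (10x + 8)·(4x + 11) = x^2 + 12x + 10. This has degree ≥ 2, so divide by f(x) over F_13: x^2 + 12x + 10 = (1)·(x^2 + 2x + 12) + (10x + 11). Hence a·b ≡ 10x + 11 (mod f). (F_13[x]/(f) is a field with 13^2 = 169 elements since f is irreducible of degree 2.)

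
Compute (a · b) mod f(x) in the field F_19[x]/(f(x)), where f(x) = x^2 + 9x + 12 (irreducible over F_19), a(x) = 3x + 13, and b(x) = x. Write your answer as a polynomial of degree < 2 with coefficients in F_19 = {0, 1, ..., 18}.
a · b ≡ 5x + 2 (mod f(x))

Multiply in F_19[x]: a(x)·b(x) = (3x + 13)·(x) = 3x^2 + 13x. This has degree ≥ 2, so divide by f(x) over F_19: 3x^2 + 13x = (3)·(x^2 + 9x + 12) + (5x + 2). Hence a·b ≡ 5x + 2 (mod f). (F_19[x]/(f) is a field with 19^2 = 361 elements since f is irreducible of degree 2.)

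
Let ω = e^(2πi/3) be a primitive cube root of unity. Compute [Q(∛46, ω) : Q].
[Q(∛46, ω) : Q] = 6

[Q(∛46):Q] = 3 (min poly x^3 - 46, irreducible since 46 is not a perfect cube). [Q(ω):Q] = 2 (min poly x^2 + x + 1). Since Q(∛46) ⊂ R and ω ∉ R, we have ω ∉ Q(∛46), so x^2 + x + 1 remains irreducible over Q(∛46) and [Q(∛46, ω) : Q(∛46)] = 2. By the tower law, [Q(∛46, ω) : Q] = 3 · 2 = 6. (In fact Q(∛46, ω) is the splitting field of x^3 - 46 over Q.)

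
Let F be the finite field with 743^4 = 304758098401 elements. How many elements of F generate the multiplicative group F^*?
There are φ(304758098400) = 64696320000 primitive elements

F_q^* is cyclic of order q - 1 = 304758098400. A cyclic group of order m has exactly φ(m) generators. Here m = 304758098400 = 2^5 · 3 · 5^2 · 7 · 31 · 53 · 61 · 181, so the number of primitive elements is φ(304758098400) = 64696320000.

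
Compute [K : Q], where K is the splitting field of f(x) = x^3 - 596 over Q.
[K : Q] = 6

The roots of x^3 - 596 are ∛596, ω∛596, ω^2∛596 where ω = e^(2πi/3) is a primitive cube root of unity, so K = Q(∛596, ω). Now [Q(∛596):Q] = 3 (since 596 is not a perfect cube, x^3 - 596 is irreducible) and [Q(ω):Q] = 2. Both 2 and 3 divide [K:Q], and [K:Q] ≤ 3·2 = 6, so [K:Q] = 6. (Equivalently: Q(∛596) ⊂ R but ω ∉ R, so [K : Q(∛596)] = 2.)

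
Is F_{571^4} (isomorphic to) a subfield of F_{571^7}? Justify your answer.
No: F_{571^4} is not a subfield of F_{571^7}

F_{p^m} embeds in F_{p^n} iff m | n. Here 4 ∤ 7 (since 7 = 1·4 + 3 with remainder 3 ≠ 0), so F_{571^4} is not a subfield of F_{571^7}. Equivalently: if it were, the tower law would give 4 = [F_{571^4}:F_571] dividing [F_{571^7}:F_571] = 7, contradiction.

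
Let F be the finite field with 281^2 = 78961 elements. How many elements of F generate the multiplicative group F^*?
There are φ(78960) = 17664 primitive elements

F_q^* is cyclic of order q - 1 = 78960. A cyclic group of order m has exactly φ(m) generators. Here m = 78960 = 2^4 · 3 · 5 · 7 · 47, so the number of primitive elements is φ(78960) = 17664.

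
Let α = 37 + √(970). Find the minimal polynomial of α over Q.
m_α(x) = x^2 - 74x + 399

From α - 37 = √(970), squaring gives (α - 37)^2 = 970, i.e. α^2 - 74α + 1369 = 970, so α^2 - 74α + 399 = 0. The discriminant of x^2 - 74x + 399 is (-74)^2 - 4·(399) = 5476 - 1596 = 3880, and 4·(970) is not a perfect square in Q since 970 is squarefree and ≠ 1. Hence x^2 - 74x + 399 is irreducible over Q and is the minimal polynomial of α.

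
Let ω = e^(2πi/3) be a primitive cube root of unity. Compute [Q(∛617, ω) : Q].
[Q(∛617, ω) : Q] = 6

[Q(∛617):Q] = 3 (min poly x^3 - 617, irreducible since 617 is not a perfect cube). [Q(ω):Q] = 2 (min poly x^2 + x + 1). Since Q(∛617) ⊂ R and ω ∉ R, we have ω ∉ Q(∛617), so x^2 + x + 1 remains irreducible over Q(∛617) and [Q(∛617, ω) : Q(∛617)] = 2. By the tower law, [Q(∛617, ω) : Q] = 3 · 2 = 6. (In fact Q(∛617, ω) is the splitting field of x^3 - 617 over Q.)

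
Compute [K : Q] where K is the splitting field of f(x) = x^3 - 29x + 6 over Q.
[K : Q] = 6

By the rational root test, any rational root of the monic integer polynomial f(x) = x^3 - 29x + 6 must be an integer dividing the constant term 6, i.e. one of ±{1, 2, 3, 6}. Evaluating: f(1) = -22, f(-1) = 34, f(2) = -44, f(-2) = 56, f(3) = -54, f(-3) = 66, f(6) = 48, f(-6) = -36; none is 0, so f has no rational root and is therefore irreducible over Q (a cubic with no linear factor over a field is irreducible). For an irreducible cubic, the Galois group is A_3 or S_3 according as the discriminant disc(f) = -4a^3 - 27b^2 = -4·(-29)^3 - 27·(6)^2 = 96584 is or is not a square in Q. Here disc(f) = 96584 is not a perfect square in Q, so the Galois group of f over Q is not contained in A_3 and must be all of S_3. The splitting field has degree |S_3| = 6 over Q, so [K : Q] = 6.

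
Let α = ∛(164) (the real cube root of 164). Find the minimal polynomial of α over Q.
m_α(x) = x^3 - 164

α satisfies α^3 = 164, so x^3 - 164 annihilates α. By the rational root test, a rational root p/q (in lowest terms) of x^3 - 164 would satisfy p^3 = 164 q^3, forcing q = 1 and p^3 = 164; but 164 is not a perfect cube, contradiction. A monic cubic over Q with no rational root is irreducible (any nontrivial factorization would include a linear factor). Hence x^3 - 164 is the minimal polynomial of α, and in particular [Q(α):Q] = 3.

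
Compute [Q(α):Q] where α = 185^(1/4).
[Q(α):Q] = 4

α is a root of x^4 - 185. By Eisenstein's criterion at the prime p = 5 (which divides the constant term 185 but p^2 = 25 does not, since 185 is squarefree), x^4 - 185 is irreducible over Q. Hence [Q(α):Q] = 4.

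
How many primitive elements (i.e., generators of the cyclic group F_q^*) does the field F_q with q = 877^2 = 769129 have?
There are φ(769128) = 252288 primitive elements

F_q^* is cyclic of order q - 1 = 769128. A cyclic group of order m has exactly φ(m) generators. Here m = 769128 = 2^3 · 3 · 73 · 439, so the number of primitive elements is φ(769128) = 252288.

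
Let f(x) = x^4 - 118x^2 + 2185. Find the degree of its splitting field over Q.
[K : Q] = 4

Solving the quadratic in x^2: x^2 = (118 ± √(118^2 - 4·2185))/2 = (118 ± √5184)/2 = (118 ± 72)/2, giving x^2 = 95 or x^2 = 23. So f(x) = (x^2 - 95)(x^2 - 23) and the roots of f are ±√95, ±√23. Hence the splitting field is K = Q(√95, √23). Since 95 and 23 are distinct squarefree integers > 1, their product 2185 is not a perfect square, so √23 ∉ Q(√95). By the tower law [K:Q] = [Q(√95,√23):Q(√95)] · [Q(√95):Q] = 2 · 2 = 4.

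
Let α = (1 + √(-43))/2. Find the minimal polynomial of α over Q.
m_α(x) = x^2 - x + 11

From 2α - 1 = √(-43), squaring gives (2α - 1)^2 = -43, i.e. 4α^2 - 4α + 1 = -43, so α^2 - α + (1 + 43)/4 = 0. Since -43 ≡ 1 (mod 4), (1 + 43)/4 = 11 ∈ Z. The polynomial x^2 - x + 11 has discriminant 1 - 4·(11) = -43, which is not a perfect square in Q (d = -43 is squarefree and ≠ 1), so x^2 - x + 11 is irreducible over Q. It is the minimal polynomial of α.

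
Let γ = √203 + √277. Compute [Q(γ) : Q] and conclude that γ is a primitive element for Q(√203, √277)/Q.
[Q(γ) : Q] = 4 (equivalently, Q(γ) = Q(√203, √277))

Obviously Q(γ) ⊆ Q(√203, √277), and [Q(√203, √277):Q] = 4 (since 203, 277 are distinct squarefree integers > 1 with 56231 not a perfect square). To show equality we compute the minimal polynomial of γ. From γ = √203 + √277: γ^2 = 203 + 2√(56231) + 277 = 480 + 2√(56231), so γ^2 - 480 = 2√(56231); squaring, (γ^2 - 480)^2 = 4·56231, i.e. γ^4 - 960γ^2 + 230400 - 224924 = 0, i.e. γ^4 - 960γ^2 + 5476 = 0. So γ is a root of x^4 - 960x^2 + 5476. This polynomial is irreducible over Q: it has no rational root (each ±√203 ± √277 is irrational), and any factorization into two quadratics over Q would force √(56231) ∈ Q (pairing opposite roots) or √203, √277 ∈ Q (other pairings), all impossible. Hence [Q(γ):Q] = 4 = [Q(√203, √277):Q], so Q(γ) = Q(√203, √277).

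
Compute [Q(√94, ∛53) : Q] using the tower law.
[Q(√94, ∛53) : Q] = 6

Let L = Q(√94, ∛53). Since Q(√94) ⊂ L and [Q(√94):Q] = 2, the tower law gives 2 | [L:Q]. Likewise Q(∛53) ⊂ L with [Q(∛53):Q] = 3 (because 53 is not a perfect cube), so 3 | [L:Q]. As gcd(2,3) = 1, [L:Q] is divisible by 6. Conversely L is generated over Q by √94 and ∛53, so [L:Q] ≤ 2·3 = 6. Therefore [Q(√94, ∛53) : Q] = 6.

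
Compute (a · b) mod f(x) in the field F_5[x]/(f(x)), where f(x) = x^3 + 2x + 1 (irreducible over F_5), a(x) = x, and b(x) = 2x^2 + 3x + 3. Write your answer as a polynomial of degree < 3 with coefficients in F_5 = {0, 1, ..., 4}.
a · b ≡ 3x^2 + 4x + 3 (mod f(x))

Multiply in F_5[x]: a(x)·b(x) = (x)·(2x^2 + 3x + 3) = 2x^3 + 3x^2 + 3x. This has degree ≥ 3, so divide by f(x) over F_5: 2x^3 + 3x^2 + 3x = (2)·(x^3 + 2x + 1) + (3x^2 + 4x + 3). Hence a·b ≡ 3x^2 + 4x + 3 (mod f). (F_5[x]/(f) is a field with 5^3 = 125 elements since f is irreducible of degree 3.)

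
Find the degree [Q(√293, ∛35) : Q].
[Q(√293, ∛35) : Q] = 6

Let L = Q(√293, ∛35). Since Q(√293) ⊂ L and [Q(√293):Q] = 2, the tower law gives 2 | [L:Q]. Likewise Q(∛35) ⊂ L with [Q(∛35):Q] = 3 (because 35 is not a perfect cube), so 3 | [L:Q]. As gcd(2,3) = 1, [L:Q] is divisible by 6. Conversely L is generated over Q by √293 and ∛35, so [L:Q] ≤ 2·3 = 6. Therefore [Q(√293, ∛35) : Q] = 6.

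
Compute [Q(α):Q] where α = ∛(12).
[Q(α):Q] = 3

The minimal polynomial of α is x^3 - 12, irreducible over Q since 12 is not a perfect cube (so x^3 - 12 has no rational root). Hence [Q(α):Q] = deg(m_α) = 3.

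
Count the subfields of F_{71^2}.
F_{71^2} has 2 subfields

The subfields of F_{p^n} are exactly the fields F_{p^d} for d | n (each is the fixed field of the unique index-d subgroup of Gal(F_{p^n}/F_p) ≅ Z/nZ). The divisors of n = 2 are {1, 2}, giving 2 subfields: F_{71^1}, F_{71^2}.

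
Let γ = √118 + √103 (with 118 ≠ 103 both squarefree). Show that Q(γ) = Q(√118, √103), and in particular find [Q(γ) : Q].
[Q(γ) : Q] = 4 (equivalently, Q(γ) = Q(√118, √103))

Obviously Q(γ) ⊆ Q(√118, √103), and [Q(√118, √103):Q] = 4 (since 118, 103 are distinct squarefree integers > 1 with 12154 not a perfect square). To show equality we compute the minimal polynomial of γ. From γ = √118 + √103: γ^2 = 118 + 2√(12154) + 103 = 221 + 2√(12154), so γ^2 - 221 = 2√(12154); squaring, (γ^2 - 221)^2 = 4·12154, i.e. γ^4 - 442γ^2 + 48841 - 48616 = 0, i.e. γ^4 - 442γ^2 + 225 = 0. So γ is a root of x^4 - 442x^2 + 225. This polynomial is irreducible over Q: it has no rational root (each ±√118 ± √103 is irrational), and any factorization into two quadratics over Q would force √(12154) ∈ Q (pairing opposite roots) or √118, √103 ∈ Q (other pairings), all impossible. Hence [Q(γ):Q] = 4 = [Q(√118, √103):Q], so Q(γ) = Q(√118, √103).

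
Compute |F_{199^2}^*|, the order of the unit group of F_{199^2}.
|F_{199^2}^*| = 39600

F_{199^2} has 199^2 = 39601 elements; its multiplicative group consists of all nonzero elements, so |F_{199^2}^*| = 39601 - 1 = 39600. (It is cyclic since any finite subgroup of the multiplicative group of a field is cyclic.)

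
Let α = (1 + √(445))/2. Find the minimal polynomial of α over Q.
m_α(x) = x^2 - x - 111

From 2α - 1 = √(445), squaring gives (2α - 1)^2 = 445, i.e. 4α^2 - 4α + 1 = 445, so α^2 - α + (1 - 445)/4 = 0. Since 445 ≡ 1 (mod 4), (1 - 445)/4 = -111 ∈ Z. The polynomial x^2 - x - 111 has discriminant 1 - 4·(-111) = 445, which is not a perfect square in Q (d = 445 is squarefree and ≠ 1), so x^2 - x - 111 is irreducible over Q. It is the minimal polynomial of α.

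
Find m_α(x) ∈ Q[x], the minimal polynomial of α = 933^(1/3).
m_α(x) = x^3 - 933

α satisfies α^3 = 933, so x^3 - 933 annihilates α. By the rational root test, a rational root p/q (in lowest terms) of x^3 - 933 would satisfy p^3 = 933 q^3, forcing q = 1 and p^3 = 933; but 933 is not a perfect cube, contradiction. A monic cubic over Q with no rational root is irreducible (any nontrivial factorization would include a linear factor). Hence x^3 - 933 is the minimal polynomial of α, and in particular [Q(α):Q] = 3.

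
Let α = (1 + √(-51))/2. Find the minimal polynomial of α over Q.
m_α(x) = x^2 - x + 13

From 2α - 1 = √(-51), squaring gives (2α - 1)^2 = -51, i.e. 4α^2 - 4α + 1 = -51, so α^2 - α + (1 + 51)/4 = 0. Since -51 ≡ 1 (mod 4), (1 + 51)/4 = 13 ∈ Z. The polynomial x^2 - x + 13 has discriminant 1 - 4·(13) = -51, which is not a perfect square in Q (d = -51 is squarefree and ≠ 1), so x^2 - x + 13 is irreducible over Q. It is the minimal polynomial of α.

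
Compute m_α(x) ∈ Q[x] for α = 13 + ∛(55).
m_α(x) = x^3 - 39x^2 + 507x - 2252

Set β = α - 13 = ∛(55), so β^3 = 55. Then (α - 13)^3 - 55 = 0, i.e. α is a root of g(x) = (x - 13)^3 - 55 = x^3 - 39x^2 + 507x - 2252. Since g(x) = h(x - 13) where h(x) = x^3 - 55, and h is irreducible over Q (because 55 is not a perfect cube, so h has no rational root, and a monic cubic with no rational root is irreducible), g is also irreducible (irreducibility is preserved under the substitution x → x - 13). Hence m_α(x) = x^3 - 39x^2 + 507x - 2252.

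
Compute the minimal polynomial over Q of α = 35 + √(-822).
m_α(x) = x^2 - 70x + 2047

From α - 35 = √(-822), squaring gives (α - 35)^2 = -822, i.e. α^2 - 70α + 1225 = -822, so α^2 - 70α + 2047 = 0. The discriminant of x^2 - 70x + 2047 is (-70)^2 - 4·(2047) = 4900 - 8188 = -3288, and 4·(-822) is not a perfect square in Q since -822 is squarefree and ≠ 1. Hence x^2 - 70x + 2047 is irreducible over Q and is the minimal polynomial of α.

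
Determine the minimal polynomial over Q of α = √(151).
m_α(x) = x^2 - 151

α satisfies α^2 - 151 = 0, so x^2 - 151 annihilates α. Since d = 151 is squarefree and ≠ 1, it is not a perfect square in Q, so x^2 - 151 has no rational root and is therefore irreducible over Q (a degree-2 polynomial over a field is irreducible iff it has no root). Hence m_α(x) = x^2 - 151.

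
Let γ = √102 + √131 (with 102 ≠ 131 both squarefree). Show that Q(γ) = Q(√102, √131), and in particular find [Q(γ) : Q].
[Q(γ) : Q] = 4 (equivalently, Q(γ) = Q(√102, √131))

Obviously Q(γ) ⊆ Q(√102, √131), and [Q(√102, √131):Q] = 4 (since 102, 131 are distinct squarefree integers > 1 with 13362 not a perfect square). To show equality we compute the minimal polynomial of γ. From γ = √102 + √131: γ^2 = 102 + 2√(13362) + 131 = 233 + 2√(13362), so γ^2 - 233 = 2√(13362); squaring, (γ^2 - 233)^2 = 4·13362, i.e. γ^4 - 466γ^2 + 54289 - 53448 = 0, i.e. γ^4 - 466γ^2 + 841 = 0. So γ is a root of x^4 - 466x^2 + 841. This polynomial is irreducible over Q: it has no rational root (each ±√102 ± √131 is irrational), and any factorization into two quadratics over Q would force √(13362) ∈ Q (pairing opposite roots) or √102, √131 ∈ Q (other pairings), all impossible. Hence [Q(γ):Q] = 4 = [Q(√102, √131):Q], so Q(γ) = Q(√102, √131).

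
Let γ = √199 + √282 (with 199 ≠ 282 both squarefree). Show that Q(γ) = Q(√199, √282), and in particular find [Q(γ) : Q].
[Q(γ) : Q] = 4 (equivalently, Q(γ) = Q(√199, √282))

Obviously Q(γ) ⊆ Q(√199, √282), and [Q(√199, √282):Q] = 4 (since 199, 282 are distinct squarefree integers > 1 with 56118 not a perfect square). To show equality we compute the minimal polynomial of γ. From γ = √199 + √282: γ^2 = 199 + 2√(56118) + 282 = 481 + 2√(56118), so γ^2 - 481 = 2√(56118); squaring, (γ^2 - 481)^2 = 4·56118, i.e. γ^4 - 962γ^2 + 231361 - 224472 = 0, i.e. γ^4 - 962γ^2 + 6889 = 0. So γ is a root of x^4 - 962x^2 + 6889. This polynomial is irreducible over Q: it has no rational root (each ±√199 ± √282 is irrational), and any factorization into two quadratics over Q would force √(56118) ∈ Q (pairing opposite roots) or √199, √282 ∈ Q (other pairings), all impossible. Hence [Q(γ):Q] = 4 = [Q(√199, √282):Q], so Q(γ) = Q(√199, √282).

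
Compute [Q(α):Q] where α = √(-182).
[Q(α):Q] = 2

[Q(α):Q] equals the degree of the minimal polynomial of α. Here α^2 = -182 and x^2 + 182 is irreducible (d = -182 is squarefree, ≠ 1, hence not a square), so deg(m_α) = 2. Thus [Q(α):Q] = 2.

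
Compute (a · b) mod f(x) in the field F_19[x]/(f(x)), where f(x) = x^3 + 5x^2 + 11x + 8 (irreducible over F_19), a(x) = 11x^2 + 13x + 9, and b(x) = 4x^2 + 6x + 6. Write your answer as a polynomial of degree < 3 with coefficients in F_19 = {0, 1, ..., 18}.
a · b ≡ 16x^2 + 9x + 15 (mod f(x))

Multiply in F_19[x]: a(x)·b(x) = (11x^2 + 13x + 9)·(4x^2 + 6x + 6) = 6x^4 + 4x^3 + 9x^2 + 18x + 16. This has degree ≥ 3, so divide by f(x) over F_19: 6x^4 + 4x^3 + 9x^2 + 18x + 16 = (6x + 12)·(x^3 + 5x^2 + 11x + 8) + (16x^2 + 9x + 15). Hence a·b ≡ 16x^2 + 9x + 15 (mod f). (F_19[x]/(f) is a field with 19^3 = 6859 elements since f is irreducible of degree 3.)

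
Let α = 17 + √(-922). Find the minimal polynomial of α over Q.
m_α(x) = x^2 - 34x + 1211

From α - 17 = √(-922), squaring gives (α - 17)^2 = -922, i.e. α^2 - 34α + 289 = -922, so α^2 - 34α + 1211 = 0. The discriminant of x^2 - 34x + 1211 is (-34)^2 - 4·(1211) = 1156 - 4844 = -3688, and 4·(-922) is not a perfect square in Q since -922 is squarefree and ≠ 1. Hence x^2 - 34x + 1211 is irreducible over Q and is the minimal polynomial of α.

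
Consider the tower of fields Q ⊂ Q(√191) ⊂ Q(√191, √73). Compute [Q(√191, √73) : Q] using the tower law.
[Q(√191, √73) : Q] = 4

[Q(√191):Q] = 2 (min poly x^2 - 191, irreducible since 191 is squarefree > 1). For the top step, suppose √73 ∈ Q(√191), say √73 = c + d√191 with c, d ∈ Q. Squaring: 73 = c^2 + 191d^2 + 2cd√191. Since √191 ∉ Q this forces 2cd = 0. If d = 0 then √73 = c ∈ Q, contradicting 73 squarefree > 1. If c = 0 then 73 = 191d^2, so 191·73 = (191d)^2 is a perfect square in Q — but 191·73 = 13943 is not a perfect square (since 191 and 73 are distinct squarefree integers). Contradiction. Hence √73 ∉ Q(√191), so x^2 - 73 stays irreducible over Q(√191) and [Q(√191, √73) : Q(√191)] = 2. By the tower law, [Q(√191, √73) : Q] = 2 · 2 = 4.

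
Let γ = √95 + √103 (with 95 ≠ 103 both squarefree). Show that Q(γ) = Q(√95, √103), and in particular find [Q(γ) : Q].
[Q(γ) : Q] = 4 (equivalently, Q(γ) = Q(√95, √103))

Obviously Q(γ) ⊆ Q(√95, √103), and [Q(√95, √103):Q] = 4 (since 95, 103 are distinct squarefree integers > 1 with 9785 not a perfect square). To show equality we compute the minimal polynomial of γ. From γ = √95 + √103: γ^2 = 95 + 2√(9785) + 103 = 198 + 2√(9785), so γ^2 - 198 = 2√(9785); squaring, (γ^2 - 198)^2 = 4·9785, i.e. γ^4 - 396γ^2 + 39204 - 39140 = 0, i.e. γ^4 - 396γ^2 + 64 = 0. So γ is a root of x^4 - 396x^2 + 64. This polynomial is irreducible over Q: it has no rational root (each ±√95 ± √103 is irrational), and any factorization into two quadratics over Q would force √(9785) ∈ Q (pairing opposite roots) or √95, √103 ∈ Q (other pairings), all impossible. Hence [Q(γ):Q] = 4 = [Q(√95, √103):Q], so Q(γ) = Q(√95, √103).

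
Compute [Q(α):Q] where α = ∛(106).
[Q(α):Q] = 3

The minimal polynomial of α is x^3 - 106, irreducible over Q since 106 is not a perfect cube (so x^3 - 106 has no rational root). Hence [Q(α):Q] = deg(m_α) = 3.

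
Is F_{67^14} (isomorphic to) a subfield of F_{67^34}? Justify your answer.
No: F_{67^14} is not a subfield of F_{67^34}

F_{p^m} embeds in F_{p^n} iff m | n. Here 14 ∤ 34 (since 34 = 2·14 + 6 with remainder 6 ≠ 0), so F_{67^14} is not a subfield of F_{67^34}. Equivalently: if it were, the tower law would give 14 = [F_{67^14}:F_67] dividing [F_{67^34}:F_67] = 34, contradiction.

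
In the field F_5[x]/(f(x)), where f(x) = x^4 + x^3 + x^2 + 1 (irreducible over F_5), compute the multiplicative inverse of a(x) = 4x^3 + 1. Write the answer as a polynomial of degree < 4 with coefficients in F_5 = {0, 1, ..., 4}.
a(x)^(-1) ≡ x^3 + 2x^2 + 4x + 4 (mod f(x))

Since f is irreducible over F_5, F_5[x]/(f) is a field and a(x) ≠ 0 has an inverse. Apply the extended Euclidean algorithm to f(x) and a(x) in F_5[x]: f(x) = (4x + 4)·a(x) + (x^2 + x + 2);  a(x) = (4x + 1)·(x^2 + x + 2) + (x + 4);  (x^2 + x + 2) = (x + 2)·(x + 4) + (4). The last nonzero remainder is the constant 4 = gcd(f, a) in F_5. Back-substituting through the division chain expresses 4 = s(x)·a(x) + t(x)·f(x) with s(x) ≡ 4x^3 + 3x^2 + x + 1 (mod f), so (4x^3 + 3x^2 + x + 1)·a(x) ≡ 4 (mod f). Multiplying by 4^(-1) ≡ 4 in F_5 gives a(x)^(-1) ≡ 4·(4x^3 + 3x^2 + x + 1) ≡ x^3 + 2x^2 + 4x + 4 (mod f). Check: (4x^3 + 1)·(x^3 + 2x^2 + 4x + 4) = 4x^6 + 3x^5 + x^4 + 2x^3 + 2x^2 + 4x + 4 ≡ 1 (mod x^4 + x^3 + x^2 + 1).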